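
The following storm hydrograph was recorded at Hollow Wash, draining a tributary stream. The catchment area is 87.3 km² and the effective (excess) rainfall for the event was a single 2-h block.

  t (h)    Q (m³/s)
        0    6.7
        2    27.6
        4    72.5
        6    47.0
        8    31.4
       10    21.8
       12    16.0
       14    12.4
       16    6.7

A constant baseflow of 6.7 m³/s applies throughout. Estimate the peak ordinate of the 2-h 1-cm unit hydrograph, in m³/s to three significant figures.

Direct runoff: 0.0, 20.9, 65.8, 40.3, 24.7, 15.1, 9.3, 5.7, 0.0 m³/s; ΣQ_DR = 181.8 m³/s, peak = 65.8 m³/s.
Runoff depth d = ΣQ_DR·Δt / A = 181.8 × 7200 / (87.3 km²) = 14.99 mm.
The 1-cm UH is the DRH scaled by (10 mm)/d, so U_p = 65.8 × 10/14.99 = 43.9 m³/s.

U_p ≈ 43.9 m³/s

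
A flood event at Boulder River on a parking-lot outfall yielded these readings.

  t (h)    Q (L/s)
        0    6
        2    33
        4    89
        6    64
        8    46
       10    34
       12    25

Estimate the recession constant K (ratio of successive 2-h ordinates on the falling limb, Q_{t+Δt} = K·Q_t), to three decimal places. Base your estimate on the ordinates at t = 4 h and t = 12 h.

K ≈ 0.728

Using the recession-limb readings at t = 4 h and t = 12 h: Q falls from 89 to 25 L/s over 4 intervals.
K = (Q₂/Q₁)^(1/4) = (25/89)^(1/4) = 0.728.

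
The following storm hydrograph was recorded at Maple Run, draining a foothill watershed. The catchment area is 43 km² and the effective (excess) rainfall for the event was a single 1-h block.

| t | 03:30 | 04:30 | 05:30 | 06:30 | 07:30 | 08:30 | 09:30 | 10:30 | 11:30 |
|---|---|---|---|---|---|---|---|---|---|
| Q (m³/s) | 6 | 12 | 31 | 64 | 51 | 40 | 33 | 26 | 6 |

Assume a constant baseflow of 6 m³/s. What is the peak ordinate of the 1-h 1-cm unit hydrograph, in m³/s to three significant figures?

U_p ≈ 32.2 m³/s

Direct runoff: 0.0, 6.0, 25.0, 58.0, 45.0, 34.0, 27.0, 20.0, 0.0 m³/s; ΣQ_DR = 215.0 m³/s, peak = 58.0 m³/s.
Runoff depth d = ΣQ_DR·Δt / A = 215.0 × 3600 / (43 km²) = 18.00 mm.
The 1-cm UH is the DRH scaled by (10 mm)/d, so U_p = 58.0 × 10/18.00 = 32.2 m³/s.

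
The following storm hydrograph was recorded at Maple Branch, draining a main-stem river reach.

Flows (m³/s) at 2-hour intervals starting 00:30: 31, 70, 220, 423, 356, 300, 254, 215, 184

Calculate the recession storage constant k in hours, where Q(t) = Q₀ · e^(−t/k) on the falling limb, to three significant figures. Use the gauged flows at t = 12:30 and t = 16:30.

On the falling limb, Q drops from 254 to 184 m³/s between t = 12:30 and t = 16:30 (Δt = 4 h).
k = −Δt / ln(Q₂/Q₁) = −4 / ln(184/254) = 12.4 h.

k ≈ 12.4 h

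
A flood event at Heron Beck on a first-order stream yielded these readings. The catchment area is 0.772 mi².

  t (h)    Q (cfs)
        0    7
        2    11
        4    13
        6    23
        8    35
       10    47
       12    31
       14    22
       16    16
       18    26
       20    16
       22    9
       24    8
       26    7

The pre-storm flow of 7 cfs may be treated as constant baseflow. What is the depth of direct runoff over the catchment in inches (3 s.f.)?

Direct runoff: 0.0, 4.0, 6.0, 16.0, 28.0, 40.0, 24.0, 15.0, 9.0, 19.0, 9.0, 2.0, 1.0, 0.0 cfs; ΣQ_DR = 173.0 cfs.
V = ΣQ_DR · Δt = 173.0 × 7200 s = 1.246 × 10^6 ft³.
Over A = 0.772 mi², depth = V / A = 0.695 in.

d ≈ 0.695 in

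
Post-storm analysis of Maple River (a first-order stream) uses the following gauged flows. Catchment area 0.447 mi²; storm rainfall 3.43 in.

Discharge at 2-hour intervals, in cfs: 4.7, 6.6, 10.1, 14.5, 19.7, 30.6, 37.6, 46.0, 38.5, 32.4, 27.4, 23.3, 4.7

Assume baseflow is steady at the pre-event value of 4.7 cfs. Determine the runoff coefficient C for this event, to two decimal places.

C ≈ 0.48

ΣQ_DR = 235.0 cfs; V = ΣQ_DR·Δt = 1.692 × 10^6 ft³.
Runoff depth d = V / A = 1.629 in.
C = d / P = 1.629 / 3.43 = 0.48.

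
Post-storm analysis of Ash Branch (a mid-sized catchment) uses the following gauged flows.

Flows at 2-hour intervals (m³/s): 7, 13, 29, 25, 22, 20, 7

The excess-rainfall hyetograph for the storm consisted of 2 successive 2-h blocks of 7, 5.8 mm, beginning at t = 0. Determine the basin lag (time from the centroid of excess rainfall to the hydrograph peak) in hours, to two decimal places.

Centroid of excess rainfall: t_c = Σ P_i·t̄_i / ΣP_i = 1.9062 h (block centres at 1, 3 h).
Hydrograph peak occurs at t = 4 h, so basin lag t_L = 4 − 1.9062 = 2.09 h.

t_L ≈ 2.09 h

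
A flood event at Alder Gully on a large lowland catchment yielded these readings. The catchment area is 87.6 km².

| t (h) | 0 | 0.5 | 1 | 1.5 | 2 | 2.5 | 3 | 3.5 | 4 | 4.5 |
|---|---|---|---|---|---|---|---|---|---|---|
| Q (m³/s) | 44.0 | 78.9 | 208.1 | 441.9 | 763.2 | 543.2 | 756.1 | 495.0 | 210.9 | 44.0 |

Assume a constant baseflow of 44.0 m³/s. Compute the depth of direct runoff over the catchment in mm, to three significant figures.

Direct runoff: 0.0, 34.9, 164.1, 397.9, 719.2, 499.2, 712.1, 451.0, 166.9, 0.0 m³/s; ΣQ_DR = 3145 m³/s.
V = ΣQ_DR · Δt = 3145 × 1800 s = 5.662 × 10^6 m³.
Over A = 87.6 km², depth = V / A = 64.6 mm.

d ≈ 64.6 mm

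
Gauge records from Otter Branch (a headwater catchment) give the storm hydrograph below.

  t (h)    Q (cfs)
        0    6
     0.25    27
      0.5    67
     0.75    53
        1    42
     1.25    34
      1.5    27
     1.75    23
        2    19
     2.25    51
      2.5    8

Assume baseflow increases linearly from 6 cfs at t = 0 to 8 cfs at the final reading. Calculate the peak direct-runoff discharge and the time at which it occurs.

Subtracting baseflow gives direct-runoff ordinates: 0.00, 20.80, 60.60, 46.40, 35.20, 27.00, 19.80, 15.60, 11.40, 43.20, 0.00 cfs.
The maximum is 60.60 cfs, occurring at the reading for t = 0.5 h.

Q_p = 60.60 cfs at t = 0.5 h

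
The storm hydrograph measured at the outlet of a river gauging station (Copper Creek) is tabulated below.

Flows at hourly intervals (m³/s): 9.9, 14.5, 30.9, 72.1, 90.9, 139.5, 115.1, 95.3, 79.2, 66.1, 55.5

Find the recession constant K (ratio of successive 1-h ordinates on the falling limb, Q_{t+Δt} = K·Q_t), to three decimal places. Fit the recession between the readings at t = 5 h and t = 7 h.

K ≈ 0.827

Using the recession-limb readings at t = 5 h and t = 7 h: Q falls from 139.5 to 95.3 m³/s over 2 intervals.
K = (Q₂/Q₁)^(1/2) = (95.3/139.5)^(1/2) = 0.827.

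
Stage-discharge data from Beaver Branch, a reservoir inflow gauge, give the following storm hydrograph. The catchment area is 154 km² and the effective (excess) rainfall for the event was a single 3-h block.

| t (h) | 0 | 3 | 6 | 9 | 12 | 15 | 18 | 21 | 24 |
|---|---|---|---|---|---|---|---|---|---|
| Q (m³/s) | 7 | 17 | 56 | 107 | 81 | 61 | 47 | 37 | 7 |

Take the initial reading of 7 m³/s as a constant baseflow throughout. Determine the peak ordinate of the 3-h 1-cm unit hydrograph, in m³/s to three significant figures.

Direct runoff: 0.0, 10.0, 49.0, 100.0, 74.0, 54.0, 40.0, 30.0, 0.0 m³/s; ΣQ_DR = 357.0 m³/s, peak = 100.0 m³/s.
Runoff depth d = ΣQ_DR·Δt / A = 357.0 × 10800 / (154 km²) = 25.04 mm.
The 1-cm UH is the DRH scaled by (10 mm)/d, so U_p = 100.0 × 10/25.04 = 39.9 m³/s.

U_p ≈ 39.9 m³/s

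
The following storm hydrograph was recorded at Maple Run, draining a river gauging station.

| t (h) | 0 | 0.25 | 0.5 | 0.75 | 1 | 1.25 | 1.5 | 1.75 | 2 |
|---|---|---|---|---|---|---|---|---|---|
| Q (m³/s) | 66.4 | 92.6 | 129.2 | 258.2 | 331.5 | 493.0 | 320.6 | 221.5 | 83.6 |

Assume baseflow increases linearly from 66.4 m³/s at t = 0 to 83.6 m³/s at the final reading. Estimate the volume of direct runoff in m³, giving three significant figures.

Direct-runoff ordinates (Q − Q_b): 0.00, 24.05, 58.50, 185.35, 256.50, 415.85, 241.30, 140.05, 0.00 m³/s.
ΣQ_DR = 1322 m³/s.
With Δt = 0.25 h = 900 s, V = ΣQ_DR · Δt = 1322 × 900 = 1.19 × 10^6 m³.

V ≈ 1.19 × 10^6 m³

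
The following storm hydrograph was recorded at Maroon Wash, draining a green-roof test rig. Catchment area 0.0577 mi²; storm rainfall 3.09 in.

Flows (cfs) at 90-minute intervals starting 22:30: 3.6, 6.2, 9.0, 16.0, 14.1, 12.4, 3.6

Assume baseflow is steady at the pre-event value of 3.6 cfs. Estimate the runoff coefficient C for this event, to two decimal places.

ΣQ_DR = 39.70 cfs; V = ΣQ_DR·Δt = 2.144 × 10^5 ft³.
Runoff depth d = V / A = 1.599 in.
C = d / P = 1.599 / 3.09 = 0.52.

C ≈ 0.52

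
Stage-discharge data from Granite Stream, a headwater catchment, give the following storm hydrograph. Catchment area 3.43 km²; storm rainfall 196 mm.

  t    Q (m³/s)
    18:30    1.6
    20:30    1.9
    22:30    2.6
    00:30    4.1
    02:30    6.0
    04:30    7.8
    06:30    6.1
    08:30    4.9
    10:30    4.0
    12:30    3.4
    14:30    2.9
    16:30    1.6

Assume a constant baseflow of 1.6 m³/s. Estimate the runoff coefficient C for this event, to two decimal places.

ΣQ_DR = 27.70 m³/s; V = ΣQ_DR·Δt = 1.994 × 10^5 m³.
Runoff depth d = V / A = 58.15 mm.
C = d / P = 58.15 / 196 = 0.30.

C ≈ 0.30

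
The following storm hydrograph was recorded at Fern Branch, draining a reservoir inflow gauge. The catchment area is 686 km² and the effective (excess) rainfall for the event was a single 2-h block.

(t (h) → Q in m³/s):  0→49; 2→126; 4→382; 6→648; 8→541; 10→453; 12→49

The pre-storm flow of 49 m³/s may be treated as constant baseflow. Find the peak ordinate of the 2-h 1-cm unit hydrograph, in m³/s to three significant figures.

Direct runoff: 0.0, 77.0, 333.0, 599.0, 492.0, 404.0, 0.0 m³/s; ΣQ_DR = 1905 m³/s, peak = 599.0 m³/s.
Runoff depth d = ΣQ_DR·Δt / A = 1905 × 7200 / (686 km²) = 19.99 mm.
The 1-cm UH is the DRH scaled by (10 mm)/d, so U_p = 599.0 × 10/19.99 = 300 m³/s.

U_p ≈ 300 m³/s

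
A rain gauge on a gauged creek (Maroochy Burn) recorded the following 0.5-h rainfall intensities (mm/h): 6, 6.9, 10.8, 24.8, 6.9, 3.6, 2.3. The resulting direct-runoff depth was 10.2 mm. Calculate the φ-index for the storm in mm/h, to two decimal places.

φ ≈ 7.60 mm/h

Only the 2 blocks with intensity above φ contribute runoff: 10.8, 24.8 mm/h.
Σ(I−φ)·Δt = d  ⇒  (10.8+24.8 − 2φ)·0.5 = 10.2
φ = (35.60 − 10.2/0.5) / 2 = 7.60 mm/h.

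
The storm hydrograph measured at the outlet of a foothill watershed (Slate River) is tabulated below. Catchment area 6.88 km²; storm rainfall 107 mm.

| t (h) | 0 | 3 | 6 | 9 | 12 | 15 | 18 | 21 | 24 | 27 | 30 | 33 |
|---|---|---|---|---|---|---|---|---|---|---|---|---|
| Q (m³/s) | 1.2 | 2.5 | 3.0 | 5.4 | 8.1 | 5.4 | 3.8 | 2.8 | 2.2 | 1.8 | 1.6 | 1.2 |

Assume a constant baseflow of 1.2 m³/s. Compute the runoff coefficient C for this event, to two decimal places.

ΣQ_DR = 24.60 m³/s; V = ΣQ_DR·Δt = 2.657 × 10^5 m³.
Runoff depth d = V / A = 38.62 mm.
C = d / P = 38.62 / 107 = 0.36.

C ≈ 0.36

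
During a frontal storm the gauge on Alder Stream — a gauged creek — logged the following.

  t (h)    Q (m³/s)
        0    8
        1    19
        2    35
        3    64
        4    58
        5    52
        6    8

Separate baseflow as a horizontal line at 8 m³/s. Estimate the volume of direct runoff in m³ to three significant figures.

Direct-runoff ordinates (Q − Q_b): 0.0, 11.0, 27.0, 56.0, 50.0, 44.0, 0.0 m³/s.
ΣQ_DR = 188.0 m³/s.
With Δt = 1 h = 3600 s, V = ΣQ_DR · Δt = 188.0 × 3600 = 6.77 × 10^5 m³.

V ≈ 6.77 × 10^5 m³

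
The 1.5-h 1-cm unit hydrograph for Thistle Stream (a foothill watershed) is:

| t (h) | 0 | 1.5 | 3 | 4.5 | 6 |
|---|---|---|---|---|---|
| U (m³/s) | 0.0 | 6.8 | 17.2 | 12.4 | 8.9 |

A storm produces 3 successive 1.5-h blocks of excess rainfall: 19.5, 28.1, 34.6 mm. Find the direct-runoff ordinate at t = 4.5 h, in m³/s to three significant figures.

By discrete convolution, Q_j = Σ (P_i / 10 mm) · U_{j−i}.
At t = 4.5 h (j=3): Q = (19.5/10)·12.4 + (28.1/10)·17.2 + (34.6/10)·6.8 = 96.0 m³/s.

Q ≈ 96.0 m³/s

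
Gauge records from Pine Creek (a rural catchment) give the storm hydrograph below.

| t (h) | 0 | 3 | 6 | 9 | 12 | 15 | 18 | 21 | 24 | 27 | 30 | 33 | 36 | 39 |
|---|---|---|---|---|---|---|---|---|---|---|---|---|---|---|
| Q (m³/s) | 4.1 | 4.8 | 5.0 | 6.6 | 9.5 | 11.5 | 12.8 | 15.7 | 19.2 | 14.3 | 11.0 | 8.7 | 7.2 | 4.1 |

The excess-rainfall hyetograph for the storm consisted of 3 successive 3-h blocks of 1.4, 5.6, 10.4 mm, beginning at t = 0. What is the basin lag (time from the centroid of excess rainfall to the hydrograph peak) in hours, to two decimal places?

Centroid of excess rainfall: t_c = Σ P_i·t̄_i / ΣP_i = 6.0517 h (block centres at 1.5, 4.5, 7.5 h).
Hydrograph peak occurs at t = 24 h, so basin lag t_L = 24 − 6.0517 = 17.95 h.

t_L ≈ 17.95 h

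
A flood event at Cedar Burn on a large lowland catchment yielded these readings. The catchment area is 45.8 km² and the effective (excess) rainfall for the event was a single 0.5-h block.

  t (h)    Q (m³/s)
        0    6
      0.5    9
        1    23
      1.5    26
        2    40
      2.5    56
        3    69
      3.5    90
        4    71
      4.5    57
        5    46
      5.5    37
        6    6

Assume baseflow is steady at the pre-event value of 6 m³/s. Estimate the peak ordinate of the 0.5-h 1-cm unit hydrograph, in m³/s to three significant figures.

Direct runoff: 0.0, 3.0, 17.0, 20.0, 34.0, 50.0, 63.0, 84.0, 65.0, 51.0, 40.0, 31.0, 0.0 m³/s; ΣQ_DR = 458.0 m³/s, peak = 84.0 m³/s.
Runoff depth d = ΣQ_DR·Δt / A = 458.0 × 1800 / (45.8 km²) = 18.00 mm.
The 1-cm UH is the DRH scaled by (10 mm)/d, so U_p = 84.0 × 10/18.00 = 46.7 m³/s.

U_p ≈ 46.7 m³/s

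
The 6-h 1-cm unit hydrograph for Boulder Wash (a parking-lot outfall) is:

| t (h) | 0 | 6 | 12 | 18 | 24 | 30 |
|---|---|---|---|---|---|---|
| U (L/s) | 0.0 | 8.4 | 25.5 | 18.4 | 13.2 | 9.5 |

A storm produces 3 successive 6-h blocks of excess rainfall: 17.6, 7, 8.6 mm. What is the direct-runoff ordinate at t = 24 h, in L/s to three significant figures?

By discrete convolution, Q_j = Σ (P_i / 10 mm) · U_{j−i}.
At t = 24 h (j=4): Q = (17.6/10)·13.2 + (7/10)·18.4 + (8.6/10)·25.5 = 58.0 L/s.

Q ≈ 58.0 L/s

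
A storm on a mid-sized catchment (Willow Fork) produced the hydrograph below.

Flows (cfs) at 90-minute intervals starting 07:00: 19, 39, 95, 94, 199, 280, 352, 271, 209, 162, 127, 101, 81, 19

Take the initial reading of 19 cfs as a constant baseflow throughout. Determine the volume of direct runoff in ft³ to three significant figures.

Direct-runoff ordinates (Q − Q_b): 0.0, 20.0, 76.0, 75.0, 180.0, 261.0, 333.0, 252.0, 190.0, 143.0, 108.0, 82.0, 62.0, 0.0 cfs.
ΣQ_DR = 1782 cfs.
With Δt = 1.5 h = 5400 s, V = ΣQ_DR · Δt = 1782 × 5400 = 9.62 × 10^6 ft³.

V ≈ 9.62 × 10^6 ft³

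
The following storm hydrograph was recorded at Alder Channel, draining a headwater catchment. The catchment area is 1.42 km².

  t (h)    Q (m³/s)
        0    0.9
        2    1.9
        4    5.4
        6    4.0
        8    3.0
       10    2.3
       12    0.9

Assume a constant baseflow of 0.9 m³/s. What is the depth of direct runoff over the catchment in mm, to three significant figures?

d ≈ 61.4 mm

Direct runoff: 0.0, 1.0, 4.5, 3.1, 2.1, 1.4, 0.0 m³/s; ΣQ_DR = 12.10 m³/s.
V = ΣQ_DR · Δt = 12.10 × 7200 s = 87120 m³.
Over A = 1.42 km², depth = V / A = 61.4 mm.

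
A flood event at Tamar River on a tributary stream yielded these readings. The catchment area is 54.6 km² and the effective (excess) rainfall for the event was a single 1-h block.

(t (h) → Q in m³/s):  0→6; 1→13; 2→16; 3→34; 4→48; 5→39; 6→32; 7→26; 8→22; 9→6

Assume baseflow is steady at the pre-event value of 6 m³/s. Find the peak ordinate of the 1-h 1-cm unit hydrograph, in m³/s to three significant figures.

U_p ≈ 35.0 m³/s

Direct runoff: 0.0, 7.0, 10.0, 28.0, 42.0, 33.0, 26.0, 20.0, 16.0, 0.0 m³/s; ΣQ_DR = 182.0 m³/s, peak = 42.0 m³/s.
Runoff depth d = ΣQ_DR·Δt / A = 182.0 × 3600 / (54.6 km²) = 12.00 mm.
The 1-cm UH is the DRH scaled by (10 mm)/d, so U_p = 42.0 × 10/12.00 = 35.0 m³/s.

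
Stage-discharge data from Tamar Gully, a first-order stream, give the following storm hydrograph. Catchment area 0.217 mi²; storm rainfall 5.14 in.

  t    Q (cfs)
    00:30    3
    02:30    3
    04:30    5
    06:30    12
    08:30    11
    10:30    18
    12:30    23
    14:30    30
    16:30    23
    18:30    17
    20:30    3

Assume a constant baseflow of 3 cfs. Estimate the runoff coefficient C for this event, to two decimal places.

C ≈ 0.32

ΣQ_DR = 115.0 cfs; V = ΣQ_DR·Δt = 8.280 × 10^5 ft³.
Runoff depth d = V / A = 1.642 in.
C = d / P = 1.642 / 5.14 = 0.32.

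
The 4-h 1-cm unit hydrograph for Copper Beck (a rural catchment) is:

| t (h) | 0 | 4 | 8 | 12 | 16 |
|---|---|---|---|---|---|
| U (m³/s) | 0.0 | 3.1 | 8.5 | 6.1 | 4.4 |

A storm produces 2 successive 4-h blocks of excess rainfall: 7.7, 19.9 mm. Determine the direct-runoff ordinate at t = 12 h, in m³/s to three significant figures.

By discrete convolution, Q_j = Σ (P_i / 10 mm) · U_{j−i}.
At t = 12 h (j=3): Q = (7.7/10)·6.1 + (19.9/10)·8.5 = 21.6 m³/s.

Q ≈ 21.6 m³/s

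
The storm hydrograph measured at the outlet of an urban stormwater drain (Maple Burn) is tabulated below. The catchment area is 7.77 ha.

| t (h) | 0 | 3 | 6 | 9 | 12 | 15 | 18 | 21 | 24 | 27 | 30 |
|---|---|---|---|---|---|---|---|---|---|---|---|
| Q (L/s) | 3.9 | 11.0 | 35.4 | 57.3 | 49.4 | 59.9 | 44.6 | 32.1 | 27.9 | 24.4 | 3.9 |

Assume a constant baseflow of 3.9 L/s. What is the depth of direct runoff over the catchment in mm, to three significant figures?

Direct runoff: 0.0, 7.1, 31.5, 53.4, 45.5, 56.0, 40.7, 28.2, 24.0, 20.5, 0.0 L/s; ΣQ_DR = 306.9 L/s.
V = ΣQ_DR · Δt = 306.9 × 10800 s = 3.315 × 10^6 L.
Over A = 7.77 ha, depth = V / A = 42.7 mm.

d ≈ 42.7 mm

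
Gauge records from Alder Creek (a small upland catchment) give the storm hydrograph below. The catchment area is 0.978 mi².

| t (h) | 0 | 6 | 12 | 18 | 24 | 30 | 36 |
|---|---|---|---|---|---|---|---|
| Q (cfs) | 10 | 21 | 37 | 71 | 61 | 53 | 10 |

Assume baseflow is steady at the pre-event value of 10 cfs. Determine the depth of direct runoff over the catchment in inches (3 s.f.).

Direct runoff: 0.0, 11.0, 27.0, 61.0, 51.0, 43.0, 0.0 cfs; ΣQ_DR = 193.0 cfs.
V = ΣQ_DR · Δt = 193.0 × 21600 s = 4.169 × 10^6 ft³.
Over A = 0.978 mi², depth = V / A = 1.83 in.

d ≈ 1.83 in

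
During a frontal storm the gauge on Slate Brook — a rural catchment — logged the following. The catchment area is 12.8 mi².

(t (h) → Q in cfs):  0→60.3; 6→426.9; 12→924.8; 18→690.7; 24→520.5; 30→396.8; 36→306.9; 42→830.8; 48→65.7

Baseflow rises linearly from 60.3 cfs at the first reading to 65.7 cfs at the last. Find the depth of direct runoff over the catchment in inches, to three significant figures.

d ≈ 2.66 in

Direct runoff: 0.00, 365.93, 863.15, 628.38, 457.50, 333.12, 242.55, 765.77, 0.00 cfs; ΣQ_DR = 3656 cfs.
V = ΣQ_DR · Δt = 3656 × 21600 s = 7.898 × 10^7 ft³.
Over A = 12.8 mi², depth = V / A = 2.66 in.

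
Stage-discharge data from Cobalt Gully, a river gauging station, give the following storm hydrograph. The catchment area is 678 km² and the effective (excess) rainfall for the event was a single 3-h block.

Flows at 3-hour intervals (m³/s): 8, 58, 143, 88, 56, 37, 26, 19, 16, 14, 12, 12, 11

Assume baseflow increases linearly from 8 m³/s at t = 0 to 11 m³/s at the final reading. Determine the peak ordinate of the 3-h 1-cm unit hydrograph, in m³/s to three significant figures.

Direct runoff: 0.00, 49.75, 134.50, 79.25, 47.00, 27.75, 16.50, 9.25, 6.00, 3.75, 1.50, 1.25, 0.00 m³/s; ΣQ_DR = 376.5 m³/s, peak = 134.50 m³/s.
Runoff depth d = ΣQ_DR·Δt / A = 376.5 × 10800 / (678 km²) = 5.997 mm.
The 1-cm UH is the DRH scaled by (10 mm)/d, so U_p = 134.50 × 10/5.997 = 224 m³/s.

U_p ≈ 224 m³/s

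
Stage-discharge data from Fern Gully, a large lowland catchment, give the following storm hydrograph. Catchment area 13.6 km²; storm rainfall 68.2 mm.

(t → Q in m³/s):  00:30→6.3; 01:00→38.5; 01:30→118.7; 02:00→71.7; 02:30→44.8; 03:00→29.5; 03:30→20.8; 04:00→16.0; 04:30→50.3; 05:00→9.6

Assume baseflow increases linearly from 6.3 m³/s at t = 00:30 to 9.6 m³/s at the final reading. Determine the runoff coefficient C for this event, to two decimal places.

C ≈ 0.63

ΣQ_DR = 326.7 m³/s; V = ΣQ_DR·Δt = 5.881 × 10^5 m³.
Runoff depth d = V / A = 43.24 mm.
C = d / P = 43.24 / 68.2 = 0.63.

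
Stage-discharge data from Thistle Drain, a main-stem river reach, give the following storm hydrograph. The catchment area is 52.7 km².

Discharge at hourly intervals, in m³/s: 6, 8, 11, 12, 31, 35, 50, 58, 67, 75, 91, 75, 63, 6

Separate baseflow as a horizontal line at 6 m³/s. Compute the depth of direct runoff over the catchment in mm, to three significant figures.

Direct runoff: 0.0, 2.0, 5.0, 6.0, 25.0, 29.0, 44.0, 52.0, 61.0, 69.0, 85.0, 69.0, 57.0, 0.0 m³/s; ΣQ_DR = 504.0 m³/s.
V = ΣQ_DR · Δt = 504.0 × 3600 s = 1.814 × 10^6 m³.
Over A = 52.7 km², depth = V / A = 34.4 mm.

d ≈ 34.4 mm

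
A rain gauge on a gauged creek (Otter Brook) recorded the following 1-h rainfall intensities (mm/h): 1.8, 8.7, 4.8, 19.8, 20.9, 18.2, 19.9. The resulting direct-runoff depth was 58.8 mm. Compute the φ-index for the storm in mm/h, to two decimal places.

φ ≈ 5.74 mm/h

Only the 5 blocks with intensity above φ contribute runoff: 8.7, 19.8, 20.9, 18.2, 19.9 mm/h.
Σ(I−φ)·Δt = d  ⇒  (8.7+19.8+20.9+18.2+19.9 − 5φ)·1 = 58.8
φ = (87.50 − 58.8/1) / 5 = 5.74 mm/h.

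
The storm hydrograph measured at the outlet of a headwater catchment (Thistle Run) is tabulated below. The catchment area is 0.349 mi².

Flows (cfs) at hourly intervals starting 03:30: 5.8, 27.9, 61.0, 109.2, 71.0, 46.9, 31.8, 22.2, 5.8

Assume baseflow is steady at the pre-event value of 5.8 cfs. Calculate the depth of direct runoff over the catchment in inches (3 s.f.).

d ≈ 1.46 in

Direct runoff: 0.0, 22.1, 55.2, 103.4, 65.2, 41.1, 26.0, 16.4, 0.0 cfs; ΣQ_DR = 329.4 cfs.
V = ΣQ_DR · Δt = 329.4 × 3600 s = 1.186 × 10^6 ft³.
Over A = 0.349 mi², depth = V / A = 1.46 in.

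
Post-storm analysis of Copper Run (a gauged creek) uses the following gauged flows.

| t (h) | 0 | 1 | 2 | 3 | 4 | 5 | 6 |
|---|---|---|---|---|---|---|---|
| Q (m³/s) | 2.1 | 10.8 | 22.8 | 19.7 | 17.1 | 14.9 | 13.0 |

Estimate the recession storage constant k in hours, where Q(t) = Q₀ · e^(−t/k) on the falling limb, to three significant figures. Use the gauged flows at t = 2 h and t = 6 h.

k ≈ 7.12 h

On the falling limb, Q drops from 22.8 to 13.0 m³/s between t = 2 h and t = 6 h (Δt = 4 h).
k = −Δt / ln(Q₂/Q₁) = −4 / ln(13.0/22.8) = 7.12 h.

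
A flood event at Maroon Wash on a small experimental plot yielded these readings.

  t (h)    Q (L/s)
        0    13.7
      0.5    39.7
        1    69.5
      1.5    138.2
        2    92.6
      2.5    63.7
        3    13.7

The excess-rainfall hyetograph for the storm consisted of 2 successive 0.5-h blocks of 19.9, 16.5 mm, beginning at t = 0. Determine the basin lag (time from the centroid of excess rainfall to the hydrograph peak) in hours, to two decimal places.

t_L ≈ 1.02 h

Centroid of excess rainfall: t_c = Σ P_i·t̄_i / ΣP_i = 0.4766 h (block centres at 0.25, 0.75 h).
Hydrograph peak occurs at t = 1.5 h, so basin lag t_L = 1.5 − 0.4766 = 1.02 h.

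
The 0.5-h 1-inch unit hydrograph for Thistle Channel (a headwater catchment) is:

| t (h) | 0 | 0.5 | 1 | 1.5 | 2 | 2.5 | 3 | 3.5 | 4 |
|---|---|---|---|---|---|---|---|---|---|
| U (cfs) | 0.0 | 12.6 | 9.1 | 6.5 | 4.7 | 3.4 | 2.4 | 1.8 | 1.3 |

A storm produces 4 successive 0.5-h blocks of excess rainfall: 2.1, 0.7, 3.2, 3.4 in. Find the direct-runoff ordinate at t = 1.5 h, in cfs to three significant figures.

By discrete convolution, Q_j = Σ (P_i / 1 in) · U_{j−i}.
At t = 1.5 h (j=3): Q = (2.1/1)·6.5 + (0.7/1)·9.1 + (3.2/1)·12.6 + (3.4/1)·0.0 = 60.3 cfs.

Q ≈ 60.3 cfs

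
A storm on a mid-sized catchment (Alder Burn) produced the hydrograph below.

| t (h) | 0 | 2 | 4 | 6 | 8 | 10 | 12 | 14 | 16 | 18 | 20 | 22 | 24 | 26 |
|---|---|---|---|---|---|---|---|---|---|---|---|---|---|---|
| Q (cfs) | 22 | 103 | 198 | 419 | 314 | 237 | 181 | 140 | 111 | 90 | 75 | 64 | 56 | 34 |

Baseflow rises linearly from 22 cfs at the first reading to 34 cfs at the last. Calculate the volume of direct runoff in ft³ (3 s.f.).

V ≈ 1.19 × 10^7 ft³

Direct-runoff ordinates (Q − Q_b): 0.00, 80.08, 174.15, 394.23, 288.31, 210.38, 153.46, 111.54, 81.62, 59.69, 43.77, 31.85, 22.92, 0.00 cfs.
ΣQ_DR = 1652 cfs.
With Δt = 2 h = 7200 s, V = ΣQ_DR · Δt = 1652 × 7200 = 1.19 × 10^7 ft³.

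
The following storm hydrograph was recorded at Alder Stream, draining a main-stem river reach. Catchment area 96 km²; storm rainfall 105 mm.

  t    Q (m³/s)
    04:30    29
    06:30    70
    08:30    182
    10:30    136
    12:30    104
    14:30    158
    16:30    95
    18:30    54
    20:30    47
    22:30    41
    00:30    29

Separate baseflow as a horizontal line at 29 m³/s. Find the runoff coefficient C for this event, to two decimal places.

ΣQ_DR = 626.0 m³/s; V = ΣQ_DR·Δt = 4.507 × 10^6 m³.
Runoff depth d = V / A = 46.95 mm.
C = d / P = 46.95 / 105 = 0.45.

C ≈ 0.45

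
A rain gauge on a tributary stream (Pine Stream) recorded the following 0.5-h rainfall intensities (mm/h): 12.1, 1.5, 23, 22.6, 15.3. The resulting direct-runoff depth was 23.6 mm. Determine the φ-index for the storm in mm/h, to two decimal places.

φ ≈ 6.45 mm/h

Only the 4 blocks with intensity above φ contribute runoff: 12.1, 23, 22.6, 15.3 mm/h.
Σ(I−φ)·Δt = d  ⇒  (12.1+23+22.6+15.3 − 4φ)·0.5 = 23.6
φ = (73.00 − 23.6/0.5) / 4 = 6.45 mm/h.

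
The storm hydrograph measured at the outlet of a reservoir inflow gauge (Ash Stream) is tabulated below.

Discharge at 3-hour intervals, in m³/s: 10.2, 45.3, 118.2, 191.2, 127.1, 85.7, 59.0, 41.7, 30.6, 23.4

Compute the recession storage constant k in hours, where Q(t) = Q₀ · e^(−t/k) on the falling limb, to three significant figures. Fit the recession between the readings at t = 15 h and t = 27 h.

On the falling limb, Q drops from 85.7 to 23.4 m³/s between t = 15 h and t = 27 h (Δt = 12 h).
k = −Δt / ln(Q₂/Q₁) = −12 / ln(23.4/85.7) = 9.24 h.

k ≈ 9.24 h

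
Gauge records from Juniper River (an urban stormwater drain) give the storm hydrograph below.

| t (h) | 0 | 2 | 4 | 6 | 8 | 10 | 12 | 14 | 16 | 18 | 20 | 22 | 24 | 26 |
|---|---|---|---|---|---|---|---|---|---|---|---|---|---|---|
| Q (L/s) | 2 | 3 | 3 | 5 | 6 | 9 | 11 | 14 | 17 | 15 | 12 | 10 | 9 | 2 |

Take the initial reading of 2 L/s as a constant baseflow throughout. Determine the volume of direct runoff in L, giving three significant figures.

V ≈ 6.48 × 10^5 L

Direct-runoff ordinates (Q − Q_b): 0.0, 1.0, 1.0, 3.0, 4.0, 7.0, 9.0, 12.0, 15.0, 13.0, 10.0, 8.0, 7.0, 0.0 L/s.
ΣQ_DR = 90.00 L/s.
With Δt = 2 h = 7200 s, V = ΣQ_DR · Δt = 90.00 × 7200 = 6.48 × 10^5 L.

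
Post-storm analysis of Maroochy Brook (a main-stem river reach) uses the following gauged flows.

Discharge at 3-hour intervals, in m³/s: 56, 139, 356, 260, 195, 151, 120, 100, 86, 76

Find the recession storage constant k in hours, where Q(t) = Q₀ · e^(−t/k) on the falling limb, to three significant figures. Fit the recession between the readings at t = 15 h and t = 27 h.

On the falling limb, Q drops from 151 to 76 m³/s between t = 15 h and t = 27 h (Δt = 12 h).
k = −Δt / ln(Q₂/Q₁) = −12 / ln(76/151) = 17.5 h.

k ≈ 17.5 h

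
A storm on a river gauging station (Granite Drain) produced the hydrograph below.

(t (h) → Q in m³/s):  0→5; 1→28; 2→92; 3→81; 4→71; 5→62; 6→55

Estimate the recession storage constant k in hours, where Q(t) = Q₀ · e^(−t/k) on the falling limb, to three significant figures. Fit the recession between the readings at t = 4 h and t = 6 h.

k ≈ 7.83 h

On the falling limb, Q drops from 71 to 55 m³/s between t = 4 h and t = 6 h (Δt = 2 h).
k = −Δt / ln(Q₂/Q₁) = −2 / ln(55/71) = 7.83 h.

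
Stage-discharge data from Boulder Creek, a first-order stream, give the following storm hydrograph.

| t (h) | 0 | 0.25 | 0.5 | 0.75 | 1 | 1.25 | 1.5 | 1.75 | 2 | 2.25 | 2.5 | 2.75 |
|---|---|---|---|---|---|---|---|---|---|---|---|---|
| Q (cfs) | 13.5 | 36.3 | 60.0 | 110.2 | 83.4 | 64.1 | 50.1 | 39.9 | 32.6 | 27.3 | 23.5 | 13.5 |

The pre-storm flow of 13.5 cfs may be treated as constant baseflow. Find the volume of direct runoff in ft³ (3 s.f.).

Direct-runoff ordinates (Q − Q_b): 0.0, 22.8, 46.5, 96.7, 69.9, 50.6, 36.6, 26.4, 19.1, 13.8, 10.0, 0.0 cfs.
ΣQ_DR = 392.4 cfs.
With Δt = 0.25 h = 900 s, V = ΣQ_DR · Δt = 392.4 × 900 = 3.53 × 10^5 ft³.

V ≈ 3.53 × 10^5 ft³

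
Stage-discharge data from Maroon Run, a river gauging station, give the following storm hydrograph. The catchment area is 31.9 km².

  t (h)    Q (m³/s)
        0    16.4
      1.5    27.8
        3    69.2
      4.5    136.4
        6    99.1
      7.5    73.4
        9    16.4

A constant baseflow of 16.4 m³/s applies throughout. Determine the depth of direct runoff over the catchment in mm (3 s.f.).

Direct runoff: 0.0, 11.4, 52.8, 120.0, 82.7, 57.0, 0.0 m³/s; ΣQ_DR = 323.9 m³/s.
V = ΣQ_DR · Δt = 323.9 × 5400 s = 1.749 × 10^6 m³.
Over A = 31.9 km², depth = V / A = 54.8 mm.

d ≈ 54.8 mm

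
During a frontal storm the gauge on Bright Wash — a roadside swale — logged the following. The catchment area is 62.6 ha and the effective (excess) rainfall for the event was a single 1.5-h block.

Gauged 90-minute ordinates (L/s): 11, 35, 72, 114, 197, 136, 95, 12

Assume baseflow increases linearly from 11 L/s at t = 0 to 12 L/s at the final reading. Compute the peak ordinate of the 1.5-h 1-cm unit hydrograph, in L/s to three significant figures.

Direct runoff: 0.00, 23.86, 60.71, 102.57, 185.43, 124.29, 83.14, 0.00 L/s; ΣQ_DR = 580.0 L/s, peak = 185.43 L/s.
Runoff depth d = ΣQ_DR·Δt / A = 580.0 × 5400 / (62.6 ha) = 5.003 mm.
The 1-cm UH is the DRH scaled by (10 mm)/d, so U_p = 185.43 × 10/5.003 = 371 L/s.

U_p ≈ 371 L/s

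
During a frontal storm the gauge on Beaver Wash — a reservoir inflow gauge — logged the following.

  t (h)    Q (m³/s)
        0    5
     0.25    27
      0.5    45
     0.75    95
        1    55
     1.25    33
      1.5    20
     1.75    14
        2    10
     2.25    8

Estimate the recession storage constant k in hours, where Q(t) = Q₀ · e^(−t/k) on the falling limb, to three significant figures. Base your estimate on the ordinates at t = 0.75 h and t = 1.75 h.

On the falling limb, Q drops from 95 to 14 m³/s between t = 0.75 h and t = 1.75 h (Δt = 1 h).
k = −Δt / ln(Q₂/Q₁) = −1 / ln(14/95) = 0.522 h.

k ≈ 0.522 h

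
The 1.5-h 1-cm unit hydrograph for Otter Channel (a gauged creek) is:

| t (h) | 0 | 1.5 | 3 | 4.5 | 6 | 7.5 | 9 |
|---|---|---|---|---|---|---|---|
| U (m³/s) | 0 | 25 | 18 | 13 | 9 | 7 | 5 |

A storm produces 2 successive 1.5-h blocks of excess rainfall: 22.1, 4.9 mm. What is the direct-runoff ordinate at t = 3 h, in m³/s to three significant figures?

By discrete convolution, Q_j = Σ (P_i / 10 mm) · U_{j−i}.
At t = 3 h (j=2): Q = (22.1/10)·18 + (4.9/10)·25 = 52.0 m³/s.

Q ≈ 52.0 m³/s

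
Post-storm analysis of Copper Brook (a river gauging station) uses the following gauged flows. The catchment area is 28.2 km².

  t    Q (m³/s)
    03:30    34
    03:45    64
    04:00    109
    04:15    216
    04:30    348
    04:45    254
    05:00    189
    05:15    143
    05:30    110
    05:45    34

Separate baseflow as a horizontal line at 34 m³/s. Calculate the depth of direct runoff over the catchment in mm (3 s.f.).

d ≈ 37.1 mm

Direct runoff: 0.0, 30.0, 75.0, 182.0, 314.0, 220.0, 155.0, 109.0, 76.0, 0.0 m³/s; ΣQ_DR = 1161 m³/s.
V = ΣQ_DR · Δt = 1161 × 900 s = 1.045 × 10^6 m³.
Over A = 28.2 km², depth = V / A = 37.1 mm.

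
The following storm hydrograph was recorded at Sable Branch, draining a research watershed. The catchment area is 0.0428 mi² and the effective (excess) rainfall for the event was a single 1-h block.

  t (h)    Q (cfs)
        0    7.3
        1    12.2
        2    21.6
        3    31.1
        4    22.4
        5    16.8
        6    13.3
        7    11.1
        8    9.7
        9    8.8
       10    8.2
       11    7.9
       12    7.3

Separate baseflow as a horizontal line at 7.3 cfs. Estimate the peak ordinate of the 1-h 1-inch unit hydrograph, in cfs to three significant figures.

U_p ≈ 7.94 cfs

Direct runoff: 0.0, 4.9, 14.3, 23.8, 15.1, 9.5, 6.0, 3.8, 2.4, 1.5, 0.9, 0.6, 0.0 cfs; ΣQ_DR = 82.80 cfs, peak = 23.8 cfs.
Runoff depth d = ΣQ_DR·Δt / A = 82.80 × 3600 / (0.0428 mi²) = 2.998 in.
The 1-inch UH is the DRH scaled by (1 in)/d, so U_p = 23.8 × 1/2.998 = 7.94 cfs.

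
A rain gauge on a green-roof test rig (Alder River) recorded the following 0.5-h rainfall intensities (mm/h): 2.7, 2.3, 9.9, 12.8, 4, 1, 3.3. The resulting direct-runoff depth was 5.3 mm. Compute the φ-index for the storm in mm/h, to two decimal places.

Only the 2 blocks with intensity above φ contribute runoff: 9.9, 12.8 mm/h.
Σ(I−φ)·Δt = d  ⇒  (9.9+12.8 − 2φ)·0.5 = 5.3
φ = (22.70 − 5.3/0.5) / 2 = 6.05 mm/h.

φ ≈ 6.05 mm/h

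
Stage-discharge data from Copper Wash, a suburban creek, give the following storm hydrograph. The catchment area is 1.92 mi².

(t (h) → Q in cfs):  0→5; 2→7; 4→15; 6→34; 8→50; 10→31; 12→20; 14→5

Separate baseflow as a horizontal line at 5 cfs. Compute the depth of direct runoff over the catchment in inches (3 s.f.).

Direct runoff: 0.0, 2.0, 10.0, 29.0, 45.0, 26.0, 15.0, 0.0 cfs; ΣQ_DR = 127.0 cfs.
V = ΣQ_DR · Δt = 127.0 × 7200 s = 9.144 × 10^5 ft³.
Over A = 1.92 mi², depth = V / A = 0.205 in.

d ≈ 0.205 in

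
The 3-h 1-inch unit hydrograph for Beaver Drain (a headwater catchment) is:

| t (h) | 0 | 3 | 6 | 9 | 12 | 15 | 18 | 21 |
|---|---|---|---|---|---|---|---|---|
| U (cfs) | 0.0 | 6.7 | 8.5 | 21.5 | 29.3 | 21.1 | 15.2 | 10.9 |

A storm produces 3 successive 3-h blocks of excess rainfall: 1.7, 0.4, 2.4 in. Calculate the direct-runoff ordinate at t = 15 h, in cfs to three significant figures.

Q ≈ 99.2 cfs

By discrete convolution, Q_j = Σ (P_i / 1 in) · U_{j−i}.
At t = 15 h (j=5): Q = (1.7/1)·21.1 + (0.4/1)·29.3 + (2.4/1)·21.5 = 99.2 cfs.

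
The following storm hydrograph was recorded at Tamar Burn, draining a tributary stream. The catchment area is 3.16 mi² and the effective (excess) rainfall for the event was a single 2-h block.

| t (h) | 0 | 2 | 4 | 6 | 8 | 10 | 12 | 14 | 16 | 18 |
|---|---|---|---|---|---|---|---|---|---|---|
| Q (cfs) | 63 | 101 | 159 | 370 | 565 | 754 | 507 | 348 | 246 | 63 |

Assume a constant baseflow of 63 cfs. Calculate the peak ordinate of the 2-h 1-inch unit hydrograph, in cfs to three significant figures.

U_p ≈ 277 cfs

Direct runoff: 0.0, 38.0, 96.0, 307.0, 502.0, 691.0, 444.0, 285.0, 183.0, 0.0 cfs; ΣQ_DR = 2546 cfs, peak = 691.0 cfs.
Runoff depth d = ΣQ_DR·Δt / A = 2546 × 7200 / (3.16 mi²) = 2.497 in.
The 1-inch UH is the DRH scaled by (1 in)/d, so U_p = 691.0 × 1/2.497 = 277 cfs.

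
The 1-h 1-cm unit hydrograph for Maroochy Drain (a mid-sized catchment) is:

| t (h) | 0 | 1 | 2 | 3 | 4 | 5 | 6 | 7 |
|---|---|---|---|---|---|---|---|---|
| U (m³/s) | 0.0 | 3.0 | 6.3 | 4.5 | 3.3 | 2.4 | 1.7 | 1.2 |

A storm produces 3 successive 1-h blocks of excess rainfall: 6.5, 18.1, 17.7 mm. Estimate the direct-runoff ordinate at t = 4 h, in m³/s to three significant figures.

By discrete convolution, Q_j = Σ (P_i / 10 mm) · U_{j−i}.
At t = 4 h (j=4): Q = (6.5/10)·3.3 + (18.1/10)·4.5 + (17.7/10)·6.3 = 21.4 m³/s.

Q ≈ 21.4 m³/s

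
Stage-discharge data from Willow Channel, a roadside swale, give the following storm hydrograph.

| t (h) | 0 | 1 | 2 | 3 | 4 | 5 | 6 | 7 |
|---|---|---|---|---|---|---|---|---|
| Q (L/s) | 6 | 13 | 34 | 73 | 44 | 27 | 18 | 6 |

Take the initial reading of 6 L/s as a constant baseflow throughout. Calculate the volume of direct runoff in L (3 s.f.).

V ≈ 6.23 × 10^5 L

Direct-runoff ordinates (Q − Q_b): 0.0, 7.0, 28.0, 67.0, 38.0, 21.0, 12.0, 0.0 L/s.
ΣQ_DR = 173.0 L/s.
With Δt = 1 h = 3600 s, V = ΣQ_DR · Δt = 173.0 × 3600 = 6.23 × 10^5 L.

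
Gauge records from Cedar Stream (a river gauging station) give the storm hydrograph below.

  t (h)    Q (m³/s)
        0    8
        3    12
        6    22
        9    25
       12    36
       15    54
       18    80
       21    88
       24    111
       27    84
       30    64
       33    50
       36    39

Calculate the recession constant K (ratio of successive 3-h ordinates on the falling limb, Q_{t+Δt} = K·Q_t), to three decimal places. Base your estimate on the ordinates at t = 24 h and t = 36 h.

Using the recession-limb readings at t = 24 h and t = 36 h: Q falls from 111 to 39 m³/s over 4 intervals.
K = (Q₂/Q₁)^(1/4) = (39/111)^(1/4) = 0.770.

K ≈ 0.770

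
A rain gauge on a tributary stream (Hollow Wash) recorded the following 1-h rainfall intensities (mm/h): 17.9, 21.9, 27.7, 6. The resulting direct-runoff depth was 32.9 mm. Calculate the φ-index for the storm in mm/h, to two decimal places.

Only the 3 blocks with intensity above φ contribute runoff: 17.9, 21.9, 27.7 mm/h.
Σ(I−φ)·Δt = d  ⇒  (17.9+21.9+27.7 − 3φ)·1 = 32.9
φ = (67.50 − 32.9/1) / 3 = 11.53 mm/h.

φ ≈ 11.53 mm/h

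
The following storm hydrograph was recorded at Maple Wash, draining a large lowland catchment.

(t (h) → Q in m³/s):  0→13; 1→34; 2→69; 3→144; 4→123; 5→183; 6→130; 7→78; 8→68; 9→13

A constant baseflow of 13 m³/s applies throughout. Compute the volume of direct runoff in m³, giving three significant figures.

Direct-runoff ordinates (Q − Q_b): 0.0, 21.0, 56.0, 131.0, 110.0, 170.0, 117.0, 65.0, 55.0, 0.0 m³/s.
ΣQ_DR = 725.0 m³/s.
With Δt = 1 h = 3600 s, V = ΣQ_DR · Δt = 725.0 × 3600 = 2.61 × 10^6 m³.

V ≈ 2.61 × 10^6 m³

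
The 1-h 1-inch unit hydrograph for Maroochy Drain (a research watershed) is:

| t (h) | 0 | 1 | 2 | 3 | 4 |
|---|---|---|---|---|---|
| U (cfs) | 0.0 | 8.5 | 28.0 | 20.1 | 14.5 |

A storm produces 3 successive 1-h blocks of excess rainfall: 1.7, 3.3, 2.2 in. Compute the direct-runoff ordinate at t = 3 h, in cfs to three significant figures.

By discrete convolution, Q_j = Σ (P_i / 1 in) · U_{j−i}.
At t = 3 h (j=3): Q = (1.7/1)·20.1 + (3.3/1)·28.0 + (2.2/1)·8.5 = 145 cfs.

Q ≈ 145 cfs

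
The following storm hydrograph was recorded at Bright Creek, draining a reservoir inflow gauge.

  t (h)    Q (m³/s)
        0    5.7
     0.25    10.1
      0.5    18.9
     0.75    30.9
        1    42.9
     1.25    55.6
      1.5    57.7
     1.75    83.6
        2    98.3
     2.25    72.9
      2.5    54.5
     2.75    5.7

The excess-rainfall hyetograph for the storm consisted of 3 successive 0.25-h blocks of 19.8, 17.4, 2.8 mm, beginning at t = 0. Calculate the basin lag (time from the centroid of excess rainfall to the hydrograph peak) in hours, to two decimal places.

Centroid of excess rainfall: t_c = Σ P_i·t̄_i / ΣP_i = 0.2687 h (block centres at 0.125, 0.375, 0.625 h).
Hydrograph peak occurs at t = 2 h, so basin lag t_L = 2 − 0.2687 = 1.73 h.

t_L ≈ 1.73 h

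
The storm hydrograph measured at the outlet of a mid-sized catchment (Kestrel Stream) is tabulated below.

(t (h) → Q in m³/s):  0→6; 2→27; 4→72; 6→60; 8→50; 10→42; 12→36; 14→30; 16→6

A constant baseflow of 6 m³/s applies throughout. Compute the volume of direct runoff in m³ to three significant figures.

Direct-runoff ordinates (Q − Q_b): 0.0, 21.0, 66.0, 54.0, 44.0, 36.0, 30.0, 24.0, 0.0 m³/s.
ΣQ_DR = 275.0 m³/s.
With Δt = 2 h = 7200 s, V = ΣQ_DR · Δt = 275.0 × 7200 = 1.98 × 10^6 m³.

V ≈ 1.98 × 10^6 m³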